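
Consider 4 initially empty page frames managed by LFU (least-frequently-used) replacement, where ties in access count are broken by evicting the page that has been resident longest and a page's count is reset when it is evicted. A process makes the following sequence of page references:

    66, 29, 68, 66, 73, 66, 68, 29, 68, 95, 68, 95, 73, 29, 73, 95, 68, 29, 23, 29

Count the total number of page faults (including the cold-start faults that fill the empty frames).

11

66 -> fault, frames [66]
29 -> fault, frames [66, 29]
68 -> fault, frames [66, 29, 68]
66 -> hit
73 -> fault, frames [66, 29, 68, 73]
66 -> hit
68 -> hit
29 -> hit
68 -> hit
95 -> fault, evict 73, frames [66, 29, 68, 95]
68 -> hit
95 -> hit
73 -> fault, evict 29, frames [66, 68, 95, 73]
29 -> fault, evict 73, frames [66, 68, 95, 29]
73 -> fault, evict 29, frames [66, 68, 95, 73]
95 -> hit
68 -> hit
29 -> fault, evict 73, frames [66, 68, 95, 29]
23 -> fault, evict 29, frames [66, 68, 95, 23]
29 -> fault, evict 23, frames [66, 68, 95, 29]
Page faults: 11.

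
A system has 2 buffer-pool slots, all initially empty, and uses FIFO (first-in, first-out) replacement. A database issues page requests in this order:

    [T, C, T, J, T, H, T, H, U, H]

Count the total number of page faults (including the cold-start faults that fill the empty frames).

T: miss, frames (T)
C: miss, frames (T C)
T: hit
J: miss, evict T, frames (C J)
T: miss, evict C, frames (J T)
H: miss, evict J, frames (T H)
T: hit
H: hit
U: miss, evict T, frames (H U)
H: hit
Page faults: 6.

6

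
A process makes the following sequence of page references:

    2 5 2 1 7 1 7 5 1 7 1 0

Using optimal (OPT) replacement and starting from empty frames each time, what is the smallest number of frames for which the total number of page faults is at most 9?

f=1: 12 faults
f=2: 7 faults
f=3: 5 faults
f=4: 5 faults
f=5: 5 faults
Smallest f with faults ≤ 9 is 2.

2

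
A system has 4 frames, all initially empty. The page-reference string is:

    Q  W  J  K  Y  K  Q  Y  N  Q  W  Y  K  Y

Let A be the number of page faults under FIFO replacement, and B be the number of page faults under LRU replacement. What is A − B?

1

Under FIFO: F F F F F . F . F . F . F F → 10 faults.
Under LRU: F F F F F . F . F . F . F . → 9 faults.
A − B = 10 − 9 = 1.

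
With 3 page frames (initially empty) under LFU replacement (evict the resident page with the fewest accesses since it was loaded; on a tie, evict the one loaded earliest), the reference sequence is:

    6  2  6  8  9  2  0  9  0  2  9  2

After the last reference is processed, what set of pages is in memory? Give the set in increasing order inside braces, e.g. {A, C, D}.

6: miss, frames [6]
2: miss, frames [6, 2]
6: hit
8: miss, frames [6, 2, 8]
9: miss, evict 2, frames [6, 8, 9]
2: miss, evict 8, frames [6, 9, 2]
0: miss, evict 9, frames [6, 2, 0]
9: miss, evict 2, frames [6, 0, 9]
0: hit
2: miss, evict 9, frames [6, 0, 2]
9: miss, evict 2, frames [6, 0, 9]
2: miss, evict 9, frames [6, 0, 2]

{0, 2, 6}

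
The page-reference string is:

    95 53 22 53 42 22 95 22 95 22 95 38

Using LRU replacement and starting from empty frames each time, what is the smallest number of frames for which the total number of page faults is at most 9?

f=1: 12 faults
f=2: 7 faults
f=3: 6 faults
f=4: 5 faults
f=5: 5 faults
Smallest f with faults ≤ 9 is 2.

2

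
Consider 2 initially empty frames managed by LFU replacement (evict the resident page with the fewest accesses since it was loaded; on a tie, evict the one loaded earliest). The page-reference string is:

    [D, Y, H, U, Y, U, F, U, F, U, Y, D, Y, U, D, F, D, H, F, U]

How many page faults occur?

14

D → fault, frames (D)
Y → fault, frames (D Y)
H → fault, evict D, frames (Y H)
U → fault, evict Y, frames (H U)
Y → fault, evict H, frames (U Y)
U → hit
F → fault, evict Y, frames (U F)
U → hit
F → hit
U → hit
Y → fault, evict F, frames (U Y)
D → fault, evict Y, frames (U D)
Y → fault, evict D, frames (U Y)
U → hit
D → fault, evict Y, frames (U D)
F → fault, evict D, frames (U F)
D → fault, evict F, frames (U D)
H → fault, evict D, frames (U H)
F → fault, evict H, frames (U F)
U → hit
Page faults: 14.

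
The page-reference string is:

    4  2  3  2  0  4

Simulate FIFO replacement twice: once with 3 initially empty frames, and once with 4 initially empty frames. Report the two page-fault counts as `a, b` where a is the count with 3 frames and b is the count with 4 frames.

5, 4

3 frames: F F F . F F → 5 faults.
4 frames: F F F . F . → 4 faults.
4 < 5: adding a frame reduced faults, as is typical.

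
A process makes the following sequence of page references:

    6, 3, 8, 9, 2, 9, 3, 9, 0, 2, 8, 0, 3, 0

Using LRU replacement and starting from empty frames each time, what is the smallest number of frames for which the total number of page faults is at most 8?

4

f=1: 14 faults
f=2: 11 faults
f=3: 10 faults
f=4: 8 faults
f=5: 6 faults
f=6: 6 faults
Smallest f with faults ≤ 8 is 4.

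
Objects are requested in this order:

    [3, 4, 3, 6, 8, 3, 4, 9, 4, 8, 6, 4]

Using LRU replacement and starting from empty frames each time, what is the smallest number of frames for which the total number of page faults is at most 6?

4

f=1: 12 faults
f=2: 10 faults
f=3: 8 faults
f=4: 6 faults
f=5: 5 faults
Smallest f with faults ≤ 6 is 4.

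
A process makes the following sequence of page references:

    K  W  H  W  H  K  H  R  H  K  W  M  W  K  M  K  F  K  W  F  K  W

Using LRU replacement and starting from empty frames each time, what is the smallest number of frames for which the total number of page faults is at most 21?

f=1: 22 faults
f=2: 15 faults
f=3: 8 faults
f=4: 6 faults
f=5: 6 faults
f=6: 6 faults
Smallest f with faults ≤ 21 is 2.

2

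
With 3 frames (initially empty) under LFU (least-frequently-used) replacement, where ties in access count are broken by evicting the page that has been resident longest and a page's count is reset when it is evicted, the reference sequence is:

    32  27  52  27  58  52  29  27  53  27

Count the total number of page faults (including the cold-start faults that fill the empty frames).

32: miss, frames {32}
27: miss, frames {32,27}
52: miss, frames {32,27,52}
27: hit
58: miss, evict 32, frames {27,52,58}
52: hit
29: miss, evict 58, frames {27,52,29}
27: hit
53: miss, evict 29, frames {27,52,53}
27: hit
Page faults: 6.

6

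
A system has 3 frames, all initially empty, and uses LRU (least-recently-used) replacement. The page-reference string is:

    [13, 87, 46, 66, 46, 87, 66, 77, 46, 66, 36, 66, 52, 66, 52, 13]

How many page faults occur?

9

13 → fault, frames [13]
87 → fault, frames [13, 87]
46 → fault, frames [13, 87, 46]
66 → fault, evict 13, frames [87, 46, 66]
46 → hit
87 → hit
66 → hit
77 → fault, evict 46, frames [87, 66, 77]
46 → fault, evict 87, frames [66, 77, 46]
66 → hit
36 → fault, evict 77, frames [46, 66, 36]
66 → hit
52 → fault, evict 46, frames [36, 66, 52]
66 → hit
52 → hit
13 → fault, evict 36, frames [66, 52, 13]
Page faults: 9.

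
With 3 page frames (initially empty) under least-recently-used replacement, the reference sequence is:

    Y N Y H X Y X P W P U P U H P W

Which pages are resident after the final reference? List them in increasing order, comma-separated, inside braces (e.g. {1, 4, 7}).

Y -> fault, frames {Y}
N -> fault, frames {Y,N}
Y -> hit
H -> fault, frames {N,Y,H}
X -> fault, evict N, frames {Y,H,X}
Y -> hit
X -> hit
P -> fault, evict H, frames {Y,X,P}
W -> fault, evict Y, frames {X,P,W}
P -> hit
U -> fault, evict X, frames {W,P,U}
P -> hit
U -> hit
H -> fault, evict W, frames {P,U,H}
P -> hit
W -> fault, evict U, frames {H,P,W}

{H, P, W}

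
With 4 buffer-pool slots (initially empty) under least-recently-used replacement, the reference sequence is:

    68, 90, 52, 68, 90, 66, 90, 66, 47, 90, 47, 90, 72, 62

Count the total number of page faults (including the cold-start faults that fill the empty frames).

7

68 → fault, frames [68]
90 → fault, frames [68, 90]
52 → fault, frames [68, 90, 52]
68 → hit
90 → hit
66 → fault, frames [52, 68, 90, 66]
90 → hit
66 → hit
47 → fault, evict 52, frames [68, 90, 66, 47]
90 → hit
47 → hit
90 → hit
72 → fault, evict 68, frames [66, 47, 90, 72]
62 → fault, evict 66, frames [47, 90, 72, 62]
Page faults: 7.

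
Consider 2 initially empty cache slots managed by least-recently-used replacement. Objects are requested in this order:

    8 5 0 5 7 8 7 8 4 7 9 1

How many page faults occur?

9

8 → fault, frames [8]
5 → fault, frames [8, 5]
0 → fault, evict 8, frames [5, 0]
5 → hit
7 → fault, evict 0, frames [5, 7]
8 → fault, evict 5, frames [7, 8]
7 → hit
8 → hit
4 → fault, evict 7, frames [8, 4]
7 → fault, evict 8, frames [4, 7]
9 → fault, evict 4, frames [7, 9]
1 → fault, evict 7, frames [9, 1]
Page faults: 9.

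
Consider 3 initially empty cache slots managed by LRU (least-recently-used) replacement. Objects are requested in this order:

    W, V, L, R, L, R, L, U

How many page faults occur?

5

W → miss, frames [W]
V → miss, frames [W, V]
L → miss, frames [W, V, L]
R → miss, evict W, frames [V, L, R]
L → hit
R → hit
L → hit
U → miss, evict V, frames [R, L, U]
Page faults: 5.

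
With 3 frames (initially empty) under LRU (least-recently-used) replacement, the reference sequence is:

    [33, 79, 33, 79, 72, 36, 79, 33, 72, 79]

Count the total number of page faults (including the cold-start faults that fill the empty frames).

6

33: miss, frames [33]
79: miss, frames [33, 79]
33: hit
79: hit
72: miss, frames [33, 79, 72]
36: miss, evict 33, frames [79, 72, 36]
79: hit
33: miss, evict 72, frames [36, 79, 33]
72: miss, evict 36, frames [79, 33, 72]
79: hit
Page faults: 6.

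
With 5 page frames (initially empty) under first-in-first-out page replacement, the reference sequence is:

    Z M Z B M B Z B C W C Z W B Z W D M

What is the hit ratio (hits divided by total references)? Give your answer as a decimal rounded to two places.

0.67

Z: miss, frames (Z)
M: miss, frames (Z M)
Z: hit
B: miss, frames (Z M B)
M: hit
B: hit
Z: hit
B: hit
C: miss, frames (Z M B C)
W: miss, frames (Z M B C W)
C: hit
Z: hit
W: hit
B: hit
Z: hit
W: hit
D: miss, evict Z, frames (M B C W D)
M: hit
Hits: 12 of 18 references → 12/18 = 0.6667.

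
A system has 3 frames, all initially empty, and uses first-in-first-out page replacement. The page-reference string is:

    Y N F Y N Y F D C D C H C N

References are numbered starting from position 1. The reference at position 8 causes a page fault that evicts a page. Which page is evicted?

Y

pos 1: Y → fault, frames {Y}
pos 2: N → fault, frames {Y,N}
pos 3: F → fault, frames {Y,N,F}
pos 4: Y → hit
pos 5: N → hit
pos 6: Y → hit
pos 7: F → hit
pos 8: D → fault, evict Y, frames {N,F,D}
At position 8, page Y is evicted.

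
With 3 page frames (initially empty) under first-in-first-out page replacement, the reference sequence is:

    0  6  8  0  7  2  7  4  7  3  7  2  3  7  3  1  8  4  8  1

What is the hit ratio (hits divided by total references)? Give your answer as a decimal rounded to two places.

0 -> fault, frames (0)
6 -> fault, frames (0 6)
8 -> fault, frames (0 6 8)
0 -> hit
7 -> fault, evict 0, frames (6 8 7)
2 -> fault, evict 6, frames (8 7 2)
7 -> hit
4 -> fault, evict 8, frames (7 2 4)
7 -> hit
3 -> fault, evict 7, frames (2 4 3)
7 -> fault, evict 2, frames (4 3 7)
2 -> fault, evict 4, frames (3 7 2)
3 -> hit
7 -> hit
3 -> hit
1 -> fault, evict 3, frames (7 2 1)
8 -> fault, evict 7, frames (2 1 8)
4 -> fault, evict 2, frames (1 8 4)
8 -> hit
1 -> hit
Hits: 8 of 20 references → 8/20 = 0.4000.

0.40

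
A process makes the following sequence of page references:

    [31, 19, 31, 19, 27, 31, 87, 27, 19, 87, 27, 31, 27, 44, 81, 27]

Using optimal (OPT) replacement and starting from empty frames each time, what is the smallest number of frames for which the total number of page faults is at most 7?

3

f=1: 16 faults
f=2: 9 faults
f=3: 7 faults
f=4: 6 faults
f=5: 6 faults
f=6: 6 faults
Smallest f with faults ≤ 7 is 3.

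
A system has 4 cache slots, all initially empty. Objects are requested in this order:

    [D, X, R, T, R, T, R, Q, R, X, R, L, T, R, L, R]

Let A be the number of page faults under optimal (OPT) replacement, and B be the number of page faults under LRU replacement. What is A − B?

-1

Under OPT: F F F F . . . F . . . F . . . . → 6 faults.
Under LRU: F F F F . . . F . . . F F . . . → 7 faults.
A − B = 6 − 7 = -1.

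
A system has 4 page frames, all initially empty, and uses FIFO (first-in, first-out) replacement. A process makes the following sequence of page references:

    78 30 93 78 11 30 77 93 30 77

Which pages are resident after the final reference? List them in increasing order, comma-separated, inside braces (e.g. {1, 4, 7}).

78 -> fault, frames [78]
30 -> fault, frames [78, 30]
93 -> fault, frames [78, 30, 93]
78 -> hit
11 -> fault, frames [78, 30, 93, 11]
30 -> hit
77 -> fault, evict 78, frames [30, 93, 11, 77]
93 -> hit
30 -> hit
77 -> hit

{11, 30, 77, 93}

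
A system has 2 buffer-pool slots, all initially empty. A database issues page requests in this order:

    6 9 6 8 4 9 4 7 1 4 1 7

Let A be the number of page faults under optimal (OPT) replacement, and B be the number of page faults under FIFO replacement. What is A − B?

-2

Under OPT: F F . F F . . F F . . F → 7 faults.
Under FIFO: F F . F F F . F F F . F → 9 faults.
A − B = 7 − 9 = -2.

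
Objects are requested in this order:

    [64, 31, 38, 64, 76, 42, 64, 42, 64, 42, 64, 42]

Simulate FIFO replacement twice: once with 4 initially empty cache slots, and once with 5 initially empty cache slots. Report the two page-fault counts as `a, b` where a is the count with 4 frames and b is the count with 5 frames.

6, 5

4 frames: F F F . F F F . . . . . → 6 faults.
5 frames: F F F . F F . . . . . . → 5 faults.
5 < 6: adding a frame reduced faults, as is typical.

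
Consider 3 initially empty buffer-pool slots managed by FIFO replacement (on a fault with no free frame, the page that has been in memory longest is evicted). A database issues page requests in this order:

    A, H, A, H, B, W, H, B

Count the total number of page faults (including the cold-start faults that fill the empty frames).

4

A → fault, frames {A}
H → fault, frames {A,H}
A → hit
H → hit
B → fault, frames {A,H,B}
W → fault, evict A, frames {H,B,W}
H → hit
B → hit
Page faults: 4.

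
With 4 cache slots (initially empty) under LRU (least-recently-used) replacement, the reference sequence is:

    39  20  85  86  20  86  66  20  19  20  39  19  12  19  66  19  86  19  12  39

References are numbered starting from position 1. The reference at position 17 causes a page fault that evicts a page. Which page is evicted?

pos 1: 39 -> miss, frames {39}
pos 2: 20 -> miss, frames {39,20}
pos 3: 85 -> miss, frames {39,20,85}
pos 4: 86 -> miss, frames {39,20,85,86}
pos 5: 20 -> hit
pos 6: 86 -> hit
pos 7: 66 -> miss, evict 39, frames {85,20,86,66}
pos 8: 20 -> hit
pos 9: 19 -> miss, evict 85, frames {86,66,20,19}
pos 10: 20 -> hit
pos 11: 39 -> miss, evict 86, frames {66,19,20,39}
pos 12: 19 -> hit
pos 13: 12 -> miss, evict 66, frames {20,39,19,12}
pos 14: 19 -> hit
pos 15: 66 -> miss, evict 20, frames {39,12,19,66}
pos 16: 19 -> hit
pos 17: 86 -> miss, evict 39, frames {12,66,19,86}
At position 17, page 39 is evicted.

39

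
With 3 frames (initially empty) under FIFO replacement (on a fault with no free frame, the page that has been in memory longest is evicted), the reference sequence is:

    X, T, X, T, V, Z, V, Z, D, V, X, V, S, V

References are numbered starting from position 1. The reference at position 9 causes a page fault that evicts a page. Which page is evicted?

T

pos 1: X: miss, frames (X)
pos 2: T: miss, frames (X T)
pos 3: X: hit
pos 4: T: hit
pos 5: V: miss, frames (X T V)
pos 6: Z: miss, evict X, frames (T V Z)
pos 7: V: hit
pos 8: Z: hit
pos 9: D: miss, evict T, frames (V Z D)
At position 9, page T is evicted.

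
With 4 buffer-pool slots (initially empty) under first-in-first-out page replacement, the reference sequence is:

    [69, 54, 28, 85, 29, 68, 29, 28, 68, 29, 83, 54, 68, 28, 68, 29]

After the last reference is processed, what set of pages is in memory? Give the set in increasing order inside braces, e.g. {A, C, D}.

69 → miss, frames [69]
54 → miss, frames [69, 54]
28 → miss, frames [69, 54, 28]
85 → miss, frames [69, 54, 28, 85]
29 → miss, evict 69, frames [54, 28, 85, 29]
68 → miss, evict 54, frames [28, 85, 29, 68]
29 → hit
28 → hit
68 → hit
29 → hit
83 → miss, evict 28, frames [85, 29, 68, 83]
54 → miss, evict 85, frames [29, 68, 83, 54]
68 → hit
28 → miss, evict 29, frames [68, 83, 54, 28]
68 → hit
29 → miss, evict 68, frames [83, 54, 28, 29]

{28, 29, 54, 83}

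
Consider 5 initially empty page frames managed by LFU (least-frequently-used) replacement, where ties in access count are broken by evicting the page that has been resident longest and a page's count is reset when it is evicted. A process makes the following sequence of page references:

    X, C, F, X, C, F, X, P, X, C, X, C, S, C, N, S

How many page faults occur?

X -> miss, frames [X]
C -> miss, frames [X, C]
F -> miss, frames [X, C, F]
X -> hit
C -> hit
F -> hit
X -> hit
P -> miss, frames [X, C, F, P]
X -> hit
C -> hit
X -> hit
C -> hit
S -> miss, frames [X, C, F, P, S]
C -> hit
N -> miss, evict P, frames [X, C, F, S, N]
S -> hit
Page faults: 6.

6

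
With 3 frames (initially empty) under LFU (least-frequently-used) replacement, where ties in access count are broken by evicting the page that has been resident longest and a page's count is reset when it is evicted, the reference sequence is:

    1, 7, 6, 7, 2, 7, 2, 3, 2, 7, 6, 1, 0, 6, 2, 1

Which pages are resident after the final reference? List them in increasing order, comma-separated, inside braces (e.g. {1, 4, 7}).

{1, 2, 7}

1 → fault, frames [1]
7 → fault, frames [1, 7]
6 → fault, frames [1, 7, 6]
7 → hit
2 → fault, evict 1, frames [7, 6, 2]
7 → hit
2 → hit
3 → fault, evict 6, frames [7, 2, 3]
2 → hit
7 → hit
6 → fault, evict 3, frames [7, 2, 6]
1 → fault, evict 6, frames [7, 2, 1]
0 → fault, evict 1, frames [7, 2, 0]
6 → fault, evict 0, frames [7, 2, 6]
2 → hit
1 → fault, evict 6, frames [7, 2, 1]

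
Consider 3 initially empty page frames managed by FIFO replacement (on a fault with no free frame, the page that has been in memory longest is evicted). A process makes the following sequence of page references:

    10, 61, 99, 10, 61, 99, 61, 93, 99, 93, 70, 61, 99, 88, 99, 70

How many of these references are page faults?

9

10: fault, frames {10}
61: fault, frames {10,61}
99: fault, frames {10,61,99}
10: hit
61: hit
99: hit
61: hit
93: fault, evict 10, frames {61,99,93}
99: hit
93: hit
70: fault, evict 61, frames {99,93,70}
61: fault, evict 99, frames {93,70,61}
99: fault, evict 93, frames {70,61,99}
88: fault, evict 70, frames {61,99,88}
99: hit
70: fault, evict 61, frames {99,88,70}
Page faults: 9.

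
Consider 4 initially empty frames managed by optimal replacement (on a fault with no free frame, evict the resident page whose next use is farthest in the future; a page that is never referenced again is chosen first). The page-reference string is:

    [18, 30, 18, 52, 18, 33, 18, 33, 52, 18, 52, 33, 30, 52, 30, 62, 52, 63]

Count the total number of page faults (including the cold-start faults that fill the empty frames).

6

18 -> miss, frames [18]
30 -> miss, frames [18, 30]
18 -> hit
52 -> miss, frames [18, 30, 52]
18 -> hit
33 -> miss, frames [18, 30, 52, 33]
18 -> hit
33 -> hit
52 -> hit
18 -> hit
52 -> hit
33 -> hit
30 -> hit
52 -> hit
30 -> hit
62 -> miss, evict 33, frames [18, 30, 52, 62]
52 -> hit
63 -> miss, evict 62, frames [18, 30, 52, 63]
Page faults: 6.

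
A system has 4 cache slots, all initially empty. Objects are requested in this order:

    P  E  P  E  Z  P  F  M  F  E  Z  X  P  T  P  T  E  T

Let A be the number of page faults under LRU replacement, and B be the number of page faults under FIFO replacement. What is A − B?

2

Under LRU: F F . . F . F F . F F F F F . . F . → 11 faults.
Under FIFO: F F . . F . F F . . . F F F . . F . → 9 faults.
A − B = 11 − 9 = 2.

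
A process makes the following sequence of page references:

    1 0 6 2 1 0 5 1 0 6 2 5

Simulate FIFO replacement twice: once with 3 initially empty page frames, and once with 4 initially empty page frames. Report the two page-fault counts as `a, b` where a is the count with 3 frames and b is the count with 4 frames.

9, 10

3 frames: F F F F F F F . . F F . → 9 faults.
4 frames: F F F F . . F F F F F F → 10 faults.
10 > 9: adding a frame increased faults — Belady's anomaly.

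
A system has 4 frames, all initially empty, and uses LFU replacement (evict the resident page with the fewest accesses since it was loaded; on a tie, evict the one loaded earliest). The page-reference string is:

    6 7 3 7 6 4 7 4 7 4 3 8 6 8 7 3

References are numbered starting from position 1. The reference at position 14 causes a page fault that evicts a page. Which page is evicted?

pos 1: 6 -> fault, frames (6)
pos 2: 7 -> fault, frames (6 7)
pos 3: 3 -> fault, frames (6 7 3)
pos 4: 7 -> hit
pos 5: 6 -> hit
pos 6: 4 -> fault, frames (6 7 3 4)
pos 7: 7 -> hit
pos 8: 4 -> hit
pos 9: 7 -> hit
pos 10: 4 -> hit
pos 11: 3 -> hit
pos 12: 8 -> fault, evict 6, frames (7 3 4 8)
pos 13: 6 -> fault, evict 8, frames (7 3 4 6)
pos 14: 8 -> fault, evict 6, frames (7 3 4 8)
At position 14, page 6 is evicted.

6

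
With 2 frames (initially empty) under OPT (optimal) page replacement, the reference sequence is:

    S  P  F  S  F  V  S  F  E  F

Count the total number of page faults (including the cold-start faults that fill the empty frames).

S -> fault, frames (S)
P -> fault, frames (S P)
F -> fault, evict P, frames (S F)
S -> hit
F -> hit
V -> fault, evict F, frames (S V)
S -> hit
F -> fault, evict V, frames (S F)
E -> fault, evict S, frames (F E)
F -> hit
Page faults: 6.

6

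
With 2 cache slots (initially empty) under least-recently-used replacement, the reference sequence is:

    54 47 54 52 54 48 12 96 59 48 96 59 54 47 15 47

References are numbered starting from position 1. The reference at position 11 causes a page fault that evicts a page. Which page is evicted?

59

pos 1: 54 → miss, frames {54}
pos 2: 47 → miss, frames {54,47}
pos 3: 54 → hit
pos 4: 52 → miss, evict 47, frames {54,52}
pos 5: 54 → hit
pos 6: 48 → miss, evict 52, frames {54,48}
pos 7: 12 → miss, evict 54, frames {48,12}
pos 8: 96 → miss, evict 48, frames {12,96}
pos 9: 59 → miss, evict 12, frames {96,59}
pos 10: 48 → miss, evict 96, frames {59,48}
pos 11: 96 → miss, evict 59, frames {48,96}
At position 11, page 59 is evicted.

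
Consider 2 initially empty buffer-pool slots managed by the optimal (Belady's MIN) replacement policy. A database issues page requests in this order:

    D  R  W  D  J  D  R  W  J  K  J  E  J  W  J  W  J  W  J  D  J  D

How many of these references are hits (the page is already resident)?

12

D: miss, frames {D}
R: miss, frames {D,R}
W: miss, evict R, frames {D,W}
D: hit
J: miss, evict W, frames {D,J}
D: hit
R: miss, evict D, frames {J,R}
W: miss, evict R, frames {J,W}
J: hit
K: miss, evict W, frames {J,K}
J: hit
E: miss, evict K, frames {J,E}
J: hit
W: miss, evict E, frames {J,W}
J: hit
W: hit
J: hit
W: hit
J: hit
D: miss, evict W, frames {J,D}
J: hit
D: hit
Hits: 12.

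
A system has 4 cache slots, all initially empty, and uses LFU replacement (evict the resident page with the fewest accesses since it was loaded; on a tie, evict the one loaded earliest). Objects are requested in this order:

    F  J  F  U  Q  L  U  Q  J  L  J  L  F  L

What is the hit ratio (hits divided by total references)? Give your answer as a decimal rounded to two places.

F -> fault, frames [F]
J -> fault, frames [F, J]
F -> hit
U -> fault, frames [F, J, U]
Q -> fault, frames [F, J, U, Q]
L -> fault, evict J, frames [F, U, Q, L]
U -> hit
Q -> hit
J -> fault, evict L, frames [F, U, Q, J]
L -> fault, evict J, frames [F, U, Q, L]
J -> fault, evict L, frames [F, U, Q, J]
L -> fault, evict J, frames [F, U, Q, L]
F -> hit
L -> hit
Hits: 5 of 14 references → 5/14 = 0.3571.

0.36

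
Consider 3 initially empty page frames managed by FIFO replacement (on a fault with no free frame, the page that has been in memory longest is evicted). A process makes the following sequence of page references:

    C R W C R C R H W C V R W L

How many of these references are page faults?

C: fault, frames [C]
R: fault, frames [C, R]
W: fault, frames [C, R, W]
C: hit
R: hit
C: hit
R: hit
H: fault, evict C, frames [R, W, H]
W: hit
C: fault, evict R, frames [W, H, C]
V: fault, evict W, frames [H, C, V]
R: fault, evict H, frames [C, V, R]
W: fault, evict C, frames [V, R, W]
L: fault, evict V, frames [R, W, L]
Page faults: 9.

9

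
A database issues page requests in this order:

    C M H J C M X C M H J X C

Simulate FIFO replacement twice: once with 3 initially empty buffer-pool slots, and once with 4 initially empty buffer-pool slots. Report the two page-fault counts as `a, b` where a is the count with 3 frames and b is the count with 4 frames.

10, 11

3 frames: F F F F F F F . . F F . F → 10 faults.
4 frames: F F F F . . F F F F F F F → 11 faults.
11 > 10: adding a frame increased faults — Belady's anomaly.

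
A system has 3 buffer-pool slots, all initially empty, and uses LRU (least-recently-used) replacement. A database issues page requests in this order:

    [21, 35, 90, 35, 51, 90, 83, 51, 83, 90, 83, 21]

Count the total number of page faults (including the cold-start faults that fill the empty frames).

21: miss, frames [21]
35: miss, frames [21, 35]
90: miss, frames [21, 35, 90]
35: hit
51: miss, evict 21, frames [90, 35, 51]
90: hit
83: miss, evict 35, frames [51, 90, 83]
51: hit
83: hit
90: hit
83: hit
21: miss, evict 51, frames [90, 83, 21]
Page faults: 6.

6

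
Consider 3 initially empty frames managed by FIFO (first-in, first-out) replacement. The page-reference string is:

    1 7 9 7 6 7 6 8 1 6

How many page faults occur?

6

1 -> fault, frames (1)
7 -> fault, frames (1 7)
9 -> fault, frames (1 7 9)
7 -> hit
6 -> fault, evict 1, frames (7 9 6)
7 -> hit
6 -> hit
8 -> fault, evict 7, frames (9 6 8)
1 -> fault, evict 9, frames (6 8 1)
6 -> hit
Page faults: 6.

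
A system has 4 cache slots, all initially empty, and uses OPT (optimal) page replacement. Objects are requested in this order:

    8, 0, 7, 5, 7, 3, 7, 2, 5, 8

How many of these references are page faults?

6

8 → miss, frames (8)
0 → miss, frames (8 0)
7 → miss, frames (8 0 7)
5 → miss, frames (8 0 7 5)
7 → hit
3 → miss, evict 0, frames (8 7 5 3)
7 → hit
2 → miss, evict 3, frames (8 7 5 2)
5 → hit
8 → hit
Page faults: 6.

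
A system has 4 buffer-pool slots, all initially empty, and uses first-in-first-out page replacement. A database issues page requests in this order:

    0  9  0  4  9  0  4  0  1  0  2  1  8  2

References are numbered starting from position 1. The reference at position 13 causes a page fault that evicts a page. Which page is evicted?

pos 1: 0: miss, frames {0}
pos 2: 9: miss, frames {0,9}
pos 3: 0: hit
pos 4: 4: miss, frames {0,9,4}
pos 5: 9: hit
pos 6: 0: hit
pos 7: 4: hit
pos 8: 0: hit
pos 9: 1: miss, frames {0,9,4,1}
pos 10: 0: hit
pos 11: 2: miss, evict 0, frames {9,4,1,2}
pos 12: 1: hit
pos 13: 8: miss, evict 9, frames {4,1,2,8}
At position 13, page 9 is evicted.

9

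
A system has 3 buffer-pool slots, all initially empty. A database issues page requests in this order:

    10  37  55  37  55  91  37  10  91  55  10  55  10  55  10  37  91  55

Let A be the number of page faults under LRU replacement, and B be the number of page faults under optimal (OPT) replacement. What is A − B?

3

Under LRU: F F F . . F . F . F . . . . . F F F → 9 faults.
Under OPT: F F F . . F . . . F . . . . . . F . → 6 faults.
A − B = 9 − 6 = 3.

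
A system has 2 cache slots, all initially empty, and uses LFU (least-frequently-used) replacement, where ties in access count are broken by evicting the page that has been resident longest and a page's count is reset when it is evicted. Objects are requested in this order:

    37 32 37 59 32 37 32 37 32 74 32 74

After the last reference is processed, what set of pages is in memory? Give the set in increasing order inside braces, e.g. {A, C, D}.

37 -> fault, frames {37}
32 -> fault, frames {37,32}
37 -> hit
59 -> fault, evict 32, frames {37,59}
32 -> fault, evict 59, frames {37,32}
37 -> hit
32 -> hit
37 -> hit
32 -> hit
74 -> fault, evict 32, frames {37,74}
32 -> fault, evict 74, frames {37,32}
74 -> fault, evict 32, frames {37,74}

{37, 74}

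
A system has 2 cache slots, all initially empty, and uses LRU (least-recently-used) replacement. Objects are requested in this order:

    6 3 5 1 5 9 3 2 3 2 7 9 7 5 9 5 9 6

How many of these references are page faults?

6 → miss, frames [6]
3 → miss, frames [6, 3]
5 → miss, evict 6, frames [3, 5]
1 → miss, evict 3, frames [5, 1]
5 → hit
9 → miss, evict 1, frames [5, 9]
3 → miss, evict 5, frames [9, 3]
2 → miss, evict 9, frames [3, 2]
3 → hit
2 → hit
7 → miss, evict 3, frames [2, 7]
9 → miss, evict 2, frames [7, 9]
7 → hit
5 → miss, evict 9, frames [7, 5]
9 → miss, evict 7, frames [5, 9]
5 → hit
9 → hit
6 → miss, evict 5, frames [9, 6]
Page faults: 12.

12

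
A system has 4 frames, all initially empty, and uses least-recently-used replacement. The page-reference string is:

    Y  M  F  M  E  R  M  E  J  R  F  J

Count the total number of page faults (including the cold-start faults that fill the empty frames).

Y → miss, frames {Y}
M → miss, frames {Y,M}
F → miss, frames {Y,M,F}
M → hit
E → miss, frames {Y,F,M,E}
R → miss, evict Y, frames {F,M,E,R}
M → hit
E → hit
J → miss, evict F, frames {R,M,E,J}
R → hit
F → miss, evict M, frames {E,J,R,F}
J → hit
Page faults: 7.

7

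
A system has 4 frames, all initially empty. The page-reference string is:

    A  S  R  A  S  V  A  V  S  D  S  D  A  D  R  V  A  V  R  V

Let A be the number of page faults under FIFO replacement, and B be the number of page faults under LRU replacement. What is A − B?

Under FIFO: F F F . . F . . . F . . F . . . . . . . → 6 faults.
Under LRU: F F F . . F . . . F . . . . F F . . . . → 7 faults.
A − B = 6 − 7 = -1.

-1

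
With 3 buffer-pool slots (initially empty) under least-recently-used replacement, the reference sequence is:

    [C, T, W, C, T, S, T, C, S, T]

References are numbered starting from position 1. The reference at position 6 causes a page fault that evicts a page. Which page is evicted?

W

pos 1: C -> miss, frames [C]
pos 2: T -> miss, frames [C, T]
pos 3: W -> miss, frames [C, T, W]
pos 4: C -> hit
pos 5: T -> hit
pos 6: S -> miss, evict W, frames [C, T, S]
At position 6, page W is evicted.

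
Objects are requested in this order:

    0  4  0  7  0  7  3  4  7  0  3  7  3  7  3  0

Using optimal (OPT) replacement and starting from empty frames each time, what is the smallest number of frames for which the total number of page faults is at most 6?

f=1: 16 faults
f=2: 8 faults
f=3: 5 faults
f=4: 4 faults
Smallest f with faults ≤ 6 is 3.

3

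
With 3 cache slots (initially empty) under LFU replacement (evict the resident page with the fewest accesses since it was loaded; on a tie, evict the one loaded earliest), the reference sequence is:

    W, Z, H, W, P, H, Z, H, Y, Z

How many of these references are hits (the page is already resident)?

3

W -> miss, frames (W)
Z -> miss, frames (W Z)
H -> miss, frames (W Z H)
W -> hit
P -> miss, evict Z, frames (W H P)
H -> hit
Z -> miss, evict P, frames (W H Z)
H -> hit
Y -> miss, evict Z, frames (W H Y)
Z -> miss, evict Y, frames (W H Z)
Hits: 3.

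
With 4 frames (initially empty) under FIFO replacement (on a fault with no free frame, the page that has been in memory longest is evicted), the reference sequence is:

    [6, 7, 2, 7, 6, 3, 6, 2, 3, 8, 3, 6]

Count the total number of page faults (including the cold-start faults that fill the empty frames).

6

6 -> fault, frames {6}
7 -> fault, frames {6,7}
2 -> fault, frames {6,7,2}
7 -> hit
6 -> hit
3 -> fault, frames {6,7,2,3}
6 -> hit
2 -> hit
3 -> hit
8 -> fault, evict 6, frames {7,2,3,8}
3 -> hit
6 -> fault, evict 7, frames {2,3,8,6}
Page faults: 6.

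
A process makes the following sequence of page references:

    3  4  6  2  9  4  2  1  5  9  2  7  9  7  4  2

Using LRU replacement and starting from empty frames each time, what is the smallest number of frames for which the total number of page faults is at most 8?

f=1: 16 faults
f=2: 15 faults
f=3: 13 faults
f=4: 10 faults
f=5: 9 faults
f=6: 8 faults
f=7: 8 faults
f=8: 8 faults
Smallest f with faults ≤ 8 is 6.

6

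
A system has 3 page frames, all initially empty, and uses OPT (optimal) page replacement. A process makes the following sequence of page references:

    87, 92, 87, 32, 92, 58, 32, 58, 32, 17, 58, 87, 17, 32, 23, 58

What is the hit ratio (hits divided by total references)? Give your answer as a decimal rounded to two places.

87 → miss, frames [87]
92 → miss, frames [87, 92]
87 → hit
32 → miss, frames [87, 92, 32]
92 → hit
58 → miss, evict 92, frames [87, 32, 58]
32 → hit
58 → hit
32 → hit
17 → miss, evict 32, frames [87, 58, 17]
58 → hit
87 → hit
17 → hit
32 → miss, evict 17, frames [87, 58, 32]
23 → miss, evict 32, frames [87, 58, 23]
58 → hit
Hits: 9 of 16 references → 9/16 = 0.5625.

0.56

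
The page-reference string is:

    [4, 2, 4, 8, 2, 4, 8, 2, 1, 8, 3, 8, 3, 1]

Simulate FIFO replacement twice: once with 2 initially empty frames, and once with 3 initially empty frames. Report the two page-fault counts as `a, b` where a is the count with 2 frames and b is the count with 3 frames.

2 frames: F F . F . F . F F F F . . F → 9 faults.
3 frames: F F . F . . . . F . F . . . → 5 faults.
5 < 9: adding a frame reduced faults, as is typical.

9, 5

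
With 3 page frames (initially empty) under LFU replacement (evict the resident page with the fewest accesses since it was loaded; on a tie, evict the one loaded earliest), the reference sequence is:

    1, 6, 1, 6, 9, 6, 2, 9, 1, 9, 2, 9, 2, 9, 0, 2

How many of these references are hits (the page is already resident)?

5

1: fault, frames [1]
6: fault, frames [1, 6]
1: hit
6: hit
9: fault, frames [1, 6, 9]
6: hit
2: fault, evict 9, frames [1, 6, 2]
9: fault, evict 2, frames [1, 6, 9]
1: hit
9: hit
2: fault, evict 9, frames [1, 6, 2]
9: fault, evict 2, frames [1, 6, 9]
2: fault, evict 9, frames [1, 6, 2]
9: fault, evict 2, frames [1, 6, 9]
0: fault, evict 9, frames [1, 6, 0]
2: fault, evict 0, frames [1, 6, 2]
Hits: 5.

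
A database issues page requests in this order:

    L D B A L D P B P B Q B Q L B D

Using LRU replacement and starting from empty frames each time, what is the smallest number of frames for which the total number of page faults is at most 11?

3

f=1: 16 faults
f=2: 12 faults
f=3: 11 faults
f=4: 9 faults
f=5: 6 faults
f=6: 6 faults
Smallest f with faults ≤ 11 is 3.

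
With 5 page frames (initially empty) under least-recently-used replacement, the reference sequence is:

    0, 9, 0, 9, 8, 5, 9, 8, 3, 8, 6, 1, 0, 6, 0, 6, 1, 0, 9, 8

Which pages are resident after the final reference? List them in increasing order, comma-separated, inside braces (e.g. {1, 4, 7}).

{0, 1, 6, 8, 9}

0 -> miss, frames [0]
9 -> miss, frames [0, 9]
0 -> hit
9 -> hit
8 -> miss, frames [0, 9, 8]
5 -> miss, frames [0, 9, 8, 5]
9 -> hit
8 -> hit
3 -> miss, frames [0, 5, 9, 8, 3]
8 -> hit
6 -> miss, evict 0, frames [5, 9, 3, 8, 6]
1 -> miss, evict 5, frames [9, 3, 8, 6, 1]
0 -> miss, evict 9, frames [3, 8, 6, 1, 0]
6 -> hit
0 -> hit
6 -> hit
1 -> hit
0 -> hit
9 -> miss, evict 3, frames [8, 6, 1, 0, 9]
8 -> hit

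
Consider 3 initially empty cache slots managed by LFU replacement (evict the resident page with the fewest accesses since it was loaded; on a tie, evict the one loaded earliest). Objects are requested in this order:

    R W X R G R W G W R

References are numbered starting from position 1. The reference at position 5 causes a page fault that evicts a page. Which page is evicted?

pos 1: R: fault, frames [R]
pos 2: W: fault, frames [R, W]
pos 3: X: fault, frames [R, W, X]
pos 4: R: hit
pos 5: G: fault, evict W, frames [R, X, G]
At position 5, page W is evicted.

W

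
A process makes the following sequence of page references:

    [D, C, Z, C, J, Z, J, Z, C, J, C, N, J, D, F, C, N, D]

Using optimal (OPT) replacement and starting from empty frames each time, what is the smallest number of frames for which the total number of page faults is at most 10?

f=1: 18 faults
f=2: 10 faults
f=3: 8 faults
f=4: 6 faults
f=5: 6 faults
f=6: 6 faults
Smallest f with faults ≤ 10 is 2.

2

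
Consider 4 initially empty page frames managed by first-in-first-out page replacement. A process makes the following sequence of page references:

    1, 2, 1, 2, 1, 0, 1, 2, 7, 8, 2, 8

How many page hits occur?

1 → fault, frames {1}
2 → fault, frames {1,2}
1 → hit
2 → hit
1 → hit
0 → fault, frames {1,2,0}
1 → hit
2 → hit
7 → fault, frames {1,2,0,7}
8 → fault, evict 1, frames {2,0,7,8}
2 → hit
8 → hit
Hits: 7.

7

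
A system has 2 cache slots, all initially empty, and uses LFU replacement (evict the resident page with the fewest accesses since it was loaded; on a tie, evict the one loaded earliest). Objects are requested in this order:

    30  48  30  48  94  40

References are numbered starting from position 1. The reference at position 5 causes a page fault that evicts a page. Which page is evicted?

30

pos 1: 30 -> fault, frames [30]
pos 2: 48 -> fault, frames [30, 48]
pos 3: 30 -> hit
pos 4: 48 -> hit
pos 5: 94 -> fault, evict 30, frames [48, 94]
At position 5, page 30 is evicted.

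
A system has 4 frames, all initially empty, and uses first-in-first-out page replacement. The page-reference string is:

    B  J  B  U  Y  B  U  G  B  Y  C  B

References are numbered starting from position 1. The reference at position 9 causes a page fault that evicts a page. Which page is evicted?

pos 1: B: miss, frames {B}
pos 2: J: miss, frames {B,J}
pos 3: B: hit
pos 4: U: miss, frames {B,J,U}
pos 5: Y: miss, frames {B,J,U,Y}
pos 6: B: hit
pos 7: U: hit
pos 8: G: miss, evict B, frames {J,U,Y,G}
pos 9: B: miss, evict J, frames {U,Y,G,B}
At position 9, page J is evicted.

J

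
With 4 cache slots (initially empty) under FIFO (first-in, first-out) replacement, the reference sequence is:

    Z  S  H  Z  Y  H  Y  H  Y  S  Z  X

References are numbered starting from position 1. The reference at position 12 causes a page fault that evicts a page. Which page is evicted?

Z

pos 1: Z → fault, frames (Z)
pos 2: S → fault, frames (Z S)
pos 3: H → fault, frames (Z S H)
pos 4: Z → hit
pos 5: Y → fault, frames (Z S H Y)
pos 6: H → hit
pos 7: Y → hit
pos 8: H → hit
pos 9: Y → hit
pos 10: S → hit
pos 11: Z → hit
pos 12: X → fault, evict Z, frames (S H Y X)
At position 12, page Z is evicted.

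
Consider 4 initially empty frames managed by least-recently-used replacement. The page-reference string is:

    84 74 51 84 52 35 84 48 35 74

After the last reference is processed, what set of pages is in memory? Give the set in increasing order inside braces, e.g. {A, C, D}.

{35, 48, 74, 84}

84: fault, frames {84}
74: fault, frames {84,74}
51: fault, frames {84,74,51}
84: hit
52: fault, frames {74,51,84,52}
35: fault, evict 74, frames {51,84,52,35}
84: hit
48: fault, evict 51, frames {52,35,84,48}
35: hit
74: fault, evict 52, frames {84,48,35,74}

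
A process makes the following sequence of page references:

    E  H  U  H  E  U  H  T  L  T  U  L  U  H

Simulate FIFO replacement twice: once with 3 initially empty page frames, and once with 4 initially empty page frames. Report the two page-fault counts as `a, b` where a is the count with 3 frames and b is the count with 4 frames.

6, 5

3 frames: F F F . . . . F F . . . . F → 6 faults.
4 frames: F F F . . . . F F . . . . . → 5 faults.
5 < 6: adding a frame reduced faults, as is typical.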